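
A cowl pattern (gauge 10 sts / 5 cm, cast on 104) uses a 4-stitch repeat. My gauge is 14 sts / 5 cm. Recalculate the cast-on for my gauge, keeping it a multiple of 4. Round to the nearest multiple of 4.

104 × 14 / 10 = 145.60.
Nearest multiple of 4: 144.

Cast on 144 stitches.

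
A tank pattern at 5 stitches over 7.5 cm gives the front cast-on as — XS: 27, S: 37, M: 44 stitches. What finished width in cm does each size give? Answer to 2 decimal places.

XS 40.50 cm; S 55.50 cm; M 66.00 cm.

5/7.5 = 0.667 sts per cm.
XS: 27 / 0.667 = 40.500 → 40.50 cm.
S: 37 / 0.667 = 55.500 → 55.50 cm.
M: 44 / 0.667 = 66.000 → 66.00 cm.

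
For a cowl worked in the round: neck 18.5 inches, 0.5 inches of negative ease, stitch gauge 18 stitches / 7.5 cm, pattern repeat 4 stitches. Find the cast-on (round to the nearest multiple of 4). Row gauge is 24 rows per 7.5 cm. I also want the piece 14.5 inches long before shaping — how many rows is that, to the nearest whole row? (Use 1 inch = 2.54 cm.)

Finished = 18.5 − 0.5 = 18 inches.
18 inches × 2.54 = 45.72 cm.
18/7.5 = 2.4 sts per cm; 45.72 × 2.4 = 109.73 sts.
Nearest multiple of 4 → 108.
14.5 inches = 36.83 cm; × 3.2 = 117.86 → 118 rows.

Cast on 108 stitches; work 118 rows.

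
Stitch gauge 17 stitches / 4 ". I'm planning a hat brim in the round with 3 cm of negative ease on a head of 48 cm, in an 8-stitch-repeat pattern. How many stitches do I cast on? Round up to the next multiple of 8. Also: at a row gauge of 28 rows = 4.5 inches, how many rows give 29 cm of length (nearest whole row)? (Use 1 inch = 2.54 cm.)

Cast on 80 stitches; work 71 rows.

Finished = 48 − 3 = 45 cm.
45 cm × 1/2.54 = 17.72 inches.
17/4 = 4.25 sts per in; 17.72 × 4.25 = 75.30 sts.
Next multiple of 8 → 80.
29 cm = 11.42 inches; × 6.222 = 71.04 → 71 rows.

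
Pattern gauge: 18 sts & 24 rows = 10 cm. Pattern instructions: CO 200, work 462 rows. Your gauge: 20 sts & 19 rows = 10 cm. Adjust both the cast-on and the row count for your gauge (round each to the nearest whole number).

Cast on 222 stitches; work 366 rows.

Stitches: 200 × 20/18 = 222.22 → 222.
Rows: 462 × 19/24 = 365.75 → 366.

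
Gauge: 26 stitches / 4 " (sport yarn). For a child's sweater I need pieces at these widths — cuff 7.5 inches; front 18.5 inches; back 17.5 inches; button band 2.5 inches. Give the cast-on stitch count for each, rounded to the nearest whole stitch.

Rate = 26/4 = 6.5 sts per in.
cuff: 7.5 × 6.5 = 48.75 → 49.
front: 18.5 × 6.5 = 120.25 → 120.
back: 17.5 × 6.5 = 113.75 → 114.
button band: 2.5 × 6.5 = 16.25 → 16.

cuff 49; front 120; back 114; button band 16.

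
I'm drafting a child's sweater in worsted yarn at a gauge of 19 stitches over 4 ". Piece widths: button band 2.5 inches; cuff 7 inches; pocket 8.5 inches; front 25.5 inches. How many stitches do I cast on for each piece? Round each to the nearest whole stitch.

button band 12; cuff 33; pocket 40; front 121.

Rate = 19/4 = 4.75 sts per in.
button band: 2.5 × 4.75 = 11.88 → 12.
cuff: 7 × 4.75 = 33.25 → 33.
pocket: 8.5 × 4.75 = 40.38 → 40.
front: 25.5 × 4.75 = 121.12 → 121.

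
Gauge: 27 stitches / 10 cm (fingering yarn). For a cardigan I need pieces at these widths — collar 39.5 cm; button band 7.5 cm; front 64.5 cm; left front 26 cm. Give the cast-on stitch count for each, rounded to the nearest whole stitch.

collar 107; button band 20; front 174; left front 70.

Rate = 27/10 = 2.7 sts per cm.
collar: 39.5 × 2.7 = 106.65 → 107.
button band: 7.5 × 2.7 = 20.25 → 20.
front: 64.5 × 2.7 = 174.15 → 174.
left front: 26 × 2.7 = 70.20 → 70.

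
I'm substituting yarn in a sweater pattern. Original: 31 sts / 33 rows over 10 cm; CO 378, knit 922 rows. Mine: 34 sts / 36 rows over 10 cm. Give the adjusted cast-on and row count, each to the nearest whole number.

Stitches: 378 × 34/31 = 414.58 → 415.
Rows: 922 × 36/33 = 1005.82 → 1006.

Cast on 415 stitches; work 1006 rows.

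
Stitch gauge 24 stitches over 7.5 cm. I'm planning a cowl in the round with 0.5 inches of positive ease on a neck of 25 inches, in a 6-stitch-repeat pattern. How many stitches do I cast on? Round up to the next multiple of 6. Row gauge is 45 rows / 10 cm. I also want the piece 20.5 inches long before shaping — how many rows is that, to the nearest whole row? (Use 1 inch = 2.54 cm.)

Finished = 25 + 0.5 = 25.5 inches.
25.5 inches × 2.54 = 64.77 cm.
24/7.5 = 3.2 sts per cm; 64.77 × 3.2 = 207.26 sts.
Next multiple of 6 → 210.
20.5 inches = 52.07 cm; × 4.5 = 234.31 → 234 rows.

Cast on 210 stitches; work 234 rows.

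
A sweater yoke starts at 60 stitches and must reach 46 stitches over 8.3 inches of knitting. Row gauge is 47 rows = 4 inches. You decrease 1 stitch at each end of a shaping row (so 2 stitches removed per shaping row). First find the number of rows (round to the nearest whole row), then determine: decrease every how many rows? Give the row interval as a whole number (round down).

Decrease every 14th row.

Rows = 8.3 × 11.75 = 97.5 → 98 rows.
Stitches to remove: 14 → 7 shaping rows (at 2 st each).
98 / 7 = 14.00 → every 14 rows.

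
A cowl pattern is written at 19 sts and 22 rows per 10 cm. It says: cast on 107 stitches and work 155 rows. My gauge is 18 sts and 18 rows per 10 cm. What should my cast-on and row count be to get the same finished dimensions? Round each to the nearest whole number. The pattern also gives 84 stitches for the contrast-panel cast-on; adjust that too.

Stitches: 107 × 18/19 = 101.37 → 101.
Rows: 155 × 18/22 = 126.82 → 127.
contrast-panel cast-on: 84 × 18/19 = 79.58 → 80.

Cast on 101 stitches; work 127 rows; contrast-panel cast-on 80 stitches.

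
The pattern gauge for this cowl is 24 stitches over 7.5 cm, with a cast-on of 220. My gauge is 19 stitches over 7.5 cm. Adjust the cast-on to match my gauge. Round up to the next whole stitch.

CO 175 sts.

Scale factor = 19 / 24 = 0.792.
220 × 19 / 24 = 174.17 sts.
→ 175 sts.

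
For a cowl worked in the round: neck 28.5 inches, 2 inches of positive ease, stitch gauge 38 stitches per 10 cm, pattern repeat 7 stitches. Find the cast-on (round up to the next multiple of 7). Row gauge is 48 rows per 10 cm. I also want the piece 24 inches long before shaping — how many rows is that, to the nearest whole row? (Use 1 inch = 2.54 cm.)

Finished = 28.5 + 2 = 30.5 inches.
30.5 inches × 2.54 = 77.47 cm.
38/10 = 3.8 sts per cm; 77.47 × 3.8 = 294.39 sts.
Next multiple of 7 → 301.
24 inches = 60.96 cm; × 4.8 = 292.61 → 293 rows.

Cast on 301 stitches; work 293 rows.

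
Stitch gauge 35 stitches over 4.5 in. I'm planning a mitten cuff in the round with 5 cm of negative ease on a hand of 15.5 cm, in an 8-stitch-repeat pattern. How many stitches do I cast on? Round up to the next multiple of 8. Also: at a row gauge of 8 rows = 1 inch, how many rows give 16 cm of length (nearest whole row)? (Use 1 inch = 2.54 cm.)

Cast on 40 stitches; work 50 rows.

Finished = 15.5 − 5 = 10.5 cm.
10.5 cm × 1/2.54 = 4.13 inches.
35/4.5 = 7.778 sts per in; 4.13 × 7.778 = 32.15 sts.
Next multiple of 8 → 40.
16 cm = 6.30 inches; × 8 = 50.39 → 50 rows.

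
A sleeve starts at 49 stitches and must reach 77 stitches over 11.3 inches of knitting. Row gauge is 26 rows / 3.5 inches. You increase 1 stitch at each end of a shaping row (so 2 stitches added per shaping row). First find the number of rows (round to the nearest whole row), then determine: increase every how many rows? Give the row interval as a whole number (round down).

Rows = 11.3 × 7.429 = 83.9 → 84 rows.
Stitches to add: 28 → 14 shaping rows (at 2 st each).
84 / 14 = 6.00 → every 6 rows.

Increase every 6th row.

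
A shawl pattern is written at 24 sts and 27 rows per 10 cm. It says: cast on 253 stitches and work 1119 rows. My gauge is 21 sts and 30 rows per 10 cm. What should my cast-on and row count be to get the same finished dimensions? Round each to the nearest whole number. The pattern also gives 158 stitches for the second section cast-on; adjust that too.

Cast on 221 stitches; work 1243 rows; second section cast-on 138 stitches.

Stitches: 253 × 21/24 = 221.38 → 221.
Rows: 1119 × 30/27 = 1243.33 → 1243.
second section cast-on: 158 × 21/24 = 138.25 → 138.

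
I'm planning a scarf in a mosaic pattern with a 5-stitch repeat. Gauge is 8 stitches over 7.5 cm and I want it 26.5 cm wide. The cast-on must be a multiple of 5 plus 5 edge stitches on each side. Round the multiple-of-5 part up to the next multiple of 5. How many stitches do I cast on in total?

8 / 7.5 = 1.067 sts per cm.
26.5 × 1.067 = 28.27 sts.
Less 10 edge sts → 18.27 for the repeat.
Next multiple of 5: 20.
Add back 10 edge sts → 30.

30 stitches.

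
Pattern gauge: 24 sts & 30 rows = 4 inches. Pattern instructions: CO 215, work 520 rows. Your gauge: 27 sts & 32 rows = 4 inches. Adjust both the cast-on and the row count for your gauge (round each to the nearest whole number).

Stitches: 215 × 27/24 = 241.88 → 242.
Rows: 520 × 32/30 = 554.67 → 555.

Cast on 242 stitches; work 555 rows.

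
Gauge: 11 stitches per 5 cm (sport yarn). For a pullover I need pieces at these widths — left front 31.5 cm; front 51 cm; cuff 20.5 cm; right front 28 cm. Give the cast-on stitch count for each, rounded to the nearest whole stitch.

left front 69; front 112; cuff 45; right front 62.

Rate = 11/5 = 2.2 sts per cm.
left front: 31.5 × 2.2 = 69.30 → 69.
front: 51 × 2.2 = 112.20 → 112.
cuff: 20.5 × 2.2 = 45.10 → 45.
right front: 28 × 2.2 = 61.60 → 62.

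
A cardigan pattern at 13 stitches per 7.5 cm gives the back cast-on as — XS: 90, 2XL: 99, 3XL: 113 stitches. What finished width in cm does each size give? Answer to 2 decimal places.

XS 51.92 cm; 2XL 57.12 cm; 3XL 65.19 cm.

13/7.5 = 1.733 sts per cm.
XS: 90 / 1.733 = 51.923 → 51.92 cm.
2XL: 99 / 1.733 = 57.115 → 57.12 cm.
3XL: 113 / 1.733 = 65.192 → 65.19 cm.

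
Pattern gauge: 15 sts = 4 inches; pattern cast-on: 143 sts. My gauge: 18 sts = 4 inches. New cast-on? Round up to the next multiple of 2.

Scale factor = 18 / 15 = 1.200.
143 × 18 / 15 = 171.60 sts.
→ 172 sts.

CO 172 sts.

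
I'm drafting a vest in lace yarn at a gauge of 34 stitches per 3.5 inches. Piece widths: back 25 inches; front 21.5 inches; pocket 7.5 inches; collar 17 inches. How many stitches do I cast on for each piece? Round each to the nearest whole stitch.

Rate = 34/3.5 = 9.714 sts per in.
back: 25 × 9.714 = 242.86 → 243.
front: 21.5 × 9.714 = 208.86 → 209.
pocket: 7.5 × 9.714 = 72.86 → 73.
collar: 17 × 9.714 = 165.14 → 165.

back 243; front 209; pocket 73; collar 165.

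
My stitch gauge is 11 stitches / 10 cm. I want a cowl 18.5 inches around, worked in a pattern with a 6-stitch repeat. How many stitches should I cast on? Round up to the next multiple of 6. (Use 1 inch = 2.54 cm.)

18.5 in = 18.5 × 2.54 = 46.99 cm.
11 / 10 = 1.1 sts/cm.
46.99 × 1.1 = 51.69 sts.
→ 54.

54 stitches.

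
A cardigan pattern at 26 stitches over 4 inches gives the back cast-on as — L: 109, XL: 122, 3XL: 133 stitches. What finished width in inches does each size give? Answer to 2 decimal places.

L 16.77 inches; XL 18.77 inches; 3XL 20.46 inches.

26/4 = 6.5 sts per in.
L: 109 / 6.5 = 16.769 → 16.77 in.
XL: 122 / 6.5 = 18.769 → 18.77 in.
3XL: 133 / 6.5 = 20.462 → 20.46 in.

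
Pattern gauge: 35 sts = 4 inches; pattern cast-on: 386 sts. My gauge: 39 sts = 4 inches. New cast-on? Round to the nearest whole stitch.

Scale factor = 39 / 35 = 1.114.
386 × 39 / 35 = 430.11 sts.
→ 430 sts.

Cast on 430 stitches.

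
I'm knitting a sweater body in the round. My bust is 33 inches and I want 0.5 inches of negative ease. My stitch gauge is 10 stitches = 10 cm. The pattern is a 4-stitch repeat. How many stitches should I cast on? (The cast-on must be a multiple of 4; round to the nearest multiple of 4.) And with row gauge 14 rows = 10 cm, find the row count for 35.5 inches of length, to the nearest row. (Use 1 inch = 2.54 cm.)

Finished = 33 − 0.5 = 32.5 inches.
32.5 inches × 2.54 = 82.55 cm.
10/10 = 1 sts per cm; 82.55 × 1 = 82.55 sts.
Nearest multiple of 4 → 84.
35.5 inches = 90.17 cm; × 1.4 = 126.24 → 126 rows.

Cast on 84 stitches; work 126 rows.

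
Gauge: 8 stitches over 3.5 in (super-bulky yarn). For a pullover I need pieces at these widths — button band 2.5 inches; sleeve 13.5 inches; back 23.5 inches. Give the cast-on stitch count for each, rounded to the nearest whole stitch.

button band 6; sleeve 31; back 54.

Rate = 8/3.5 = 2.286 sts per in.
button band: 2.5 × 2.286 = 5.71 → 6.
sleeve: 13.5 × 2.286 = 30.86 → 31.
back: 23.5 × 2.286 = 53.71 → 54.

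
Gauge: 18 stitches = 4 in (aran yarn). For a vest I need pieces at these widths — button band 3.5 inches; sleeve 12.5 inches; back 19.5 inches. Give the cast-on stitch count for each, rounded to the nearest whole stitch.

button band 16; sleeve 56; back 88.

Rate = 18/4 = 4.5 sts per in.
button band: 3.5 × 4.5 = 15.75 → 16.
sleeve: 12.5 × 4.5 = 56.25 → 56.
back: 19.5 × 4.5 = 87.75 → 88.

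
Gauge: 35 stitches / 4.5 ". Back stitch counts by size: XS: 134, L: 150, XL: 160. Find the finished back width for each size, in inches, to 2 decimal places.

35/4.5 = 7.778 sts per in.
XS: 134 / 7.778 = 17.229 → 17.23 in.
L: 150 / 7.778 = 19.286 → 19.29 in.
XL: 160 / 7.778 = 20.571 → 20.57 in.

XS 17.23 inches; L 19.29 inches; XL 20.57 inches.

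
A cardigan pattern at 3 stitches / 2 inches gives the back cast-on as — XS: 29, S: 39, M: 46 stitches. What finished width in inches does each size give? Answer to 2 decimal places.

XS 19.33 inches; S 26.00 inches; M 30.67 inches.

3/2 = 1.5 sts per in.
XS: 29 / 1.5 = 19.333 → 19.33 in.
S: 39 / 1.5 = 26.000 → 26.00 in.
M: 46 / 1.5 = 30.667 → 30.67 in.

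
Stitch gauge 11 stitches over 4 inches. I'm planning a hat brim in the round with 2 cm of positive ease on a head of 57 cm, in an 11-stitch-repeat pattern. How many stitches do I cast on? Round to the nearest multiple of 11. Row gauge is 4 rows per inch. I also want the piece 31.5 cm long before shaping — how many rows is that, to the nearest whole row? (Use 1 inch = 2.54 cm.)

Finished = 57 + 2 = 59 cm.
59 cm × 1/2.54 = 23.23 inches.
11/4 = 2.75 sts per in; 23.23 × 2.75 = 63.88 sts.
Nearest multiple of 11 → 66.
31.5 cm = 12.40 inches; × 4 = 49.61 → 50 rows.

Cast on 66 stitches; work 50 rows.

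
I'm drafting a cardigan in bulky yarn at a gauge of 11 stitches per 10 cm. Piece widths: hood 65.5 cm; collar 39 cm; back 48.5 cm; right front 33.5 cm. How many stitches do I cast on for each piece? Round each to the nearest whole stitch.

Rate = 11/10 = 1.1 sts per cm.
hood: 65.5 × 1.1 = 72.05 → 72.
collar: 39 × 1.1 = 42.90 → 43.
back: 48.5 × 1.1 = 53.35 → 53.
right front: 33.5 × 1.1 = 36.85 → 37.

hood 72; collar 43; back 53; right front 37.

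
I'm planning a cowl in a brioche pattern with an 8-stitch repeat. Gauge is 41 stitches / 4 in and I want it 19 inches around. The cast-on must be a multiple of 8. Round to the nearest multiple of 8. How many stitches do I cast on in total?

Cast on 192 stitches.

41 / 4 = 10.25 sts per inch.
19 × 10.25 = 194.75 sts.
Nearest multiple of 8: 192.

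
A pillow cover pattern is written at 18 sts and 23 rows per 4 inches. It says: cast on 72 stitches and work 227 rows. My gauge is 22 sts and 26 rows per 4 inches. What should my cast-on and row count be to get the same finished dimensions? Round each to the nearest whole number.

Cast on 88 stitches; work 257 rows.

Stitches: 72 × 22/18 = 88.00 → 88.
Rows: 227 × 26/23 = 256.61 → 257.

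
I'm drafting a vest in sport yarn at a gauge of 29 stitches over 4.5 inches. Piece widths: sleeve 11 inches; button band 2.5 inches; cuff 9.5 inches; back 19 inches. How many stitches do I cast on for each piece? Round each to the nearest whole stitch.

Rate = 29/4.5 = 6.444 sts per in.
sleeve: 11 × 6.444 = 70.89 → 71.
button band: 2.5 × 6.444 = 16.11 → 16.
cuff: 9.5 × 6.444 = 61.22 → 61.
back: 19 × 6.444 = 122.44 → 122.

sleeve 71; button band 16; cuff 61; back 122.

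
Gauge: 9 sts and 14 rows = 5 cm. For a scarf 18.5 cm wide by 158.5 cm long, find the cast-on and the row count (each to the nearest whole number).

Stitch gauge = 9/5 = 1.8 sts/cm; 18.5 × 1.8 = 33.30 → 33 sts.
Row gauge = 14/5 = 2.8 rows/cm; 158.5 × 2.8 = 443.80 → 444 rows.

Cast on 33 stitches and work 444 rows.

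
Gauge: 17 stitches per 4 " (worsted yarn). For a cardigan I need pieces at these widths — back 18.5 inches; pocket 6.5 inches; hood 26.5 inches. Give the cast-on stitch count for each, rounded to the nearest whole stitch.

back 79; pocket 28; hood 113.

Rate = 17/4 = 4.25 sts per in.
back: 18.5 × 4.25 = 78.62 → 79.
pocket: 6.5 × 4.25 = 27.62 → 28.
hood: 26.5 × 4.25 = 112.62 → 113.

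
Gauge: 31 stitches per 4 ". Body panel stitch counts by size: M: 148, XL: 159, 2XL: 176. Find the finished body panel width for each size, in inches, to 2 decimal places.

31/4 = 7.75 sts per in.
M: 148 / 7.75 = 19.097 → 19.10 in.
XL: 159 / 7.75 = 20.516 → 20.52 in.
2XL: 176 / 7.75 = 22.710 → 22.71 in.

M 19.10 inches; XL 20.52 inches; 2XL 22.71 inches.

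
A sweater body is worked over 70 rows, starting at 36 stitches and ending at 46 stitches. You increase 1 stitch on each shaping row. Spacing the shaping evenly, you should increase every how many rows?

Stitches to add: |46 − 36| = 10.
Shaping rows needed: 10 / 1 = 10.
70 rows / 10 = every 7 rows.

Increase every 7th row.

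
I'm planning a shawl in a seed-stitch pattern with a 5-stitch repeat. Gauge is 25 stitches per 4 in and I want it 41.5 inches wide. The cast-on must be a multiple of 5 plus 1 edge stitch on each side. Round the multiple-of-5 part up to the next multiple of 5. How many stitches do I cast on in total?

CO 262 sts.

25 / 4 = 6.25 sts per inch.
41.5 × 6.25 = 259.38 sts.
Less 2 edge sts → 257.38 for the repeat.
Next multiple of 5: 260.
Add back 2 edge sts → 262.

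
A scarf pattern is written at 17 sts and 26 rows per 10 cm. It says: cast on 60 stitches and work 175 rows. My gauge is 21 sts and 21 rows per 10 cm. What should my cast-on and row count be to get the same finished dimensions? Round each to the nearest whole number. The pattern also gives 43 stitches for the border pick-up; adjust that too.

Cast on 74 stitches; work 141 rows; border pick-up 53 stitches.

Stitches: 60 × 21/17 = 74.12 → 74.
Rows: 175 × 21/26 = 141.35 → 141.
border pick-up: 43 × 21/17 = 53.12 → 53.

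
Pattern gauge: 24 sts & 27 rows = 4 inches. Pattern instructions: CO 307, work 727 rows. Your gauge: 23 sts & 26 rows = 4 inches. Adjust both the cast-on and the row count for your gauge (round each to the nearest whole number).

Stitches: 307 × 23/24 = 294.21 → 294.
Rows: 727 × 26/27 = 700.07 → 700.

Cast on 294 stitches; work 700 rows.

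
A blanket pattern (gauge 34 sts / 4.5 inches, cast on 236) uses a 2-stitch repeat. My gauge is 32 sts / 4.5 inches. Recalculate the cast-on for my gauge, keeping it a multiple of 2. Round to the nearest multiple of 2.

236 × 32 / 34 = 222.12.
Nearest multiple of 2: 222.

Cast on 222 stitches.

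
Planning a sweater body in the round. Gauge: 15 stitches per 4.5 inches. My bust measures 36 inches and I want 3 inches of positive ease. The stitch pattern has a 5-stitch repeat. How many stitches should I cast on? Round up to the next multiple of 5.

CO 130 sts.

Finished = 36 + 3 = 39 inches.
15 / 4.5 = 3.333 sts/in.
39 × 3.333 = 130.00 sts.
Next multiple of 5: 130.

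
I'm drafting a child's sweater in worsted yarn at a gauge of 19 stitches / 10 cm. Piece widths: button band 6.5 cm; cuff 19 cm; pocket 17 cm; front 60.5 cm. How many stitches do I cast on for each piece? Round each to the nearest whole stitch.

button band 12; cuff 36; pocket 32; front 115.

Rate = 19/10 = 1.9 sts per cm.
button band: 6.5 × 1.9 = 12.35 → 12.
cuff: 19 × 1.9 = 36.10 → 36.
pocket: 17 × 1.9 = 32.30 → 32.
front: 60.5 × 1.9 = 114.95 → 115.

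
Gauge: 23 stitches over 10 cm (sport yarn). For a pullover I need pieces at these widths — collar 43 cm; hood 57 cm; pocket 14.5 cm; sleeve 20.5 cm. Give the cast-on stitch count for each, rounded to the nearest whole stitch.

collar 99; hood 131; pocket 33; sleeve 47.

Rate = 23/10 = 2.3 sts per cm.
collar: 43 × 2.3 = 98.90 → 99.
hood: 57 × 2.3 = 131.10 → 131.
pocket: 14.5 × 2.3 = 33.35 → 33.
sleeve: 20.5 × 2.3 = 47.15 → 47.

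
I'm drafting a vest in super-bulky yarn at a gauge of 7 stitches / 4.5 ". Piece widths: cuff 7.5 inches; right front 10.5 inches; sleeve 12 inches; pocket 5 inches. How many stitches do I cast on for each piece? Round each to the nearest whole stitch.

Rate = 7/4.5 = 1.556 sts per in.
cuff: 7.5 × 1.556 = 11.67 → 12.
right front: 10.5 × 1.556 = 16.33 → 16.
sleeve: 12 × 1.556 = 18.67 → 19.
pocket: 5 × 1.556 = 7.78 → 8.

cuff 12; right front 16; sleeve 19; pocket 8.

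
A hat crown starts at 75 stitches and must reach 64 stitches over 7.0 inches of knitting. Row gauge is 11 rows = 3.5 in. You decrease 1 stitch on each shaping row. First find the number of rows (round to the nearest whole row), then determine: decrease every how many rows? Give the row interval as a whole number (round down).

Decrease every 2nd row.

Rows = 7.0 × 3.143 = 22.0 → 22 rows.
Stitches to remove: 11 → 11 shaping rows (at 1 st each).
22 / 11 = 2.00 → every 2 rows.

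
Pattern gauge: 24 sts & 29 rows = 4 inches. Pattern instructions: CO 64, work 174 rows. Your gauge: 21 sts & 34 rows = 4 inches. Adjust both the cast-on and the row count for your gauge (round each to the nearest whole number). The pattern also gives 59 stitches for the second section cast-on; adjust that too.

Stitches: 64 × 21/24 = 56.00 → 56.
Rows: 174 × 34/29 = 204.00 → 204.
second section cast-on: 59 × 21/24 = 51.62 → 52.

Cast on 56 stitches; work 204 rows; second section cast-on 52 stitches.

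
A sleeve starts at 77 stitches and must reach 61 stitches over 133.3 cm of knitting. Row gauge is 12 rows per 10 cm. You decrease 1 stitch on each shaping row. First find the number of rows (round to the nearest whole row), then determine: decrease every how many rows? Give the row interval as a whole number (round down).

Rows = 133.3 × 1.2 = 160.0 → 160 rows.
Stitches to remove: 16 → 16 shaping rows (at 1 st each).
160 / 16 = 10.00 → every 10 rows.

Decrease every 10th row.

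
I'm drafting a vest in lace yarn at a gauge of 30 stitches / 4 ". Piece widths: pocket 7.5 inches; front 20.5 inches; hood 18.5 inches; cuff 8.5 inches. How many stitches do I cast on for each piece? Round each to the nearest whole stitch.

pocket 56; front 154; hood 139; cuff 64.

Rate = 30/4 = 7.5 sts per in.
pocket: 7.5 × 7.5 = 56.25 → 56.
front: 20.5 × 7.5 = 153.75 → 154.
hood: 18.5 × 7.5 = 138.75 → 139.
cuff: 8.5 × 7.5 = 63.75 → 64.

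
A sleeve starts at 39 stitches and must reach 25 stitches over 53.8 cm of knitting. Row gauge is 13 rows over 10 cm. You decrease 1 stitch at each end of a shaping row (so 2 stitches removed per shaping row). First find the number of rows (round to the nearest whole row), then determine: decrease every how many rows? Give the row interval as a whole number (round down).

Rows = 53.8 × 1.3 = 69.9 → 70 rows.
Stitches to remove: 14 → 7 shaping rows (at 2 st each).
70 / 7 = 10.00 → every 10 rows.

Decrease every 10th row.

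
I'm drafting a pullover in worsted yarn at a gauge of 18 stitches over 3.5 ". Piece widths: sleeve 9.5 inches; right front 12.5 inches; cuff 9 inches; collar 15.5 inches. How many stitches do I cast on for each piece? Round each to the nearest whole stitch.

sleeve 49; right front 64; cuff 46; collar 80.

Rate = 18/3.5 = 5.143 sts per in.
sleeve: 9.5 × 5.143 = 48.86 → 49.
right front: 12.5 × 5.143 = 64.29 → 64.
cuff: 9 × 5.143 = 46.29 → 46.
collar: 15.5 × 5.143 = 79.71 → 80.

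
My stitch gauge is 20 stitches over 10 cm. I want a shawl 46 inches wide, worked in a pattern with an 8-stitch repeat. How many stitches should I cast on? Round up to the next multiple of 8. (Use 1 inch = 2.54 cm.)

46 in = 46 × 2.54 = 116.84 cm.
20 / 10 = 2 sts/cm.
116.84 × 2 = 233.68 sts.
→ 240.

Cast on 240 stitches.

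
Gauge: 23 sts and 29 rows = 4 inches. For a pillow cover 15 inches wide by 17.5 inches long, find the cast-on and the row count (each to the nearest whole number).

Stitch gauge = 23/4 = 5.75 sts/in; 15 × 5.75 = 86.25 → 86 sts.
Row gauge = 29/4 = 7.25 rows/in; 17.5 × 7.25 = 126.88 → 127 rows.

Cast on 86 stitches and work 127 rows.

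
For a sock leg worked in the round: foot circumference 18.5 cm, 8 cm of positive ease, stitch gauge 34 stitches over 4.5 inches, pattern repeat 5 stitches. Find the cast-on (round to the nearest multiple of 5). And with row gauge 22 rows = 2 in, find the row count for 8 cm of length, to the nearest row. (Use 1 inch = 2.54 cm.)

Finished = 18.5 + 8 = 26.5 cm.
26.5 cm × 1/2.54 = 10.43 inches.
34/4.5 = 7.556 sts per in; 10.43 × 7.556 = 78.83 sts.
Nearest multiple of 5 → 80.
8 cm = 3.15 inches; × 11 = 34.65 → 35 rows.

Cast on 80 stitches; work 35 rows.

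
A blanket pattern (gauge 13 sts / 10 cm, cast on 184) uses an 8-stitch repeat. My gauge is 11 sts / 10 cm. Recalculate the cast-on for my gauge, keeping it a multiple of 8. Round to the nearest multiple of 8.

184 × 11 / 13 = 155.69.
Nearest multiple of 8: 152.

Cast on 152 stitches.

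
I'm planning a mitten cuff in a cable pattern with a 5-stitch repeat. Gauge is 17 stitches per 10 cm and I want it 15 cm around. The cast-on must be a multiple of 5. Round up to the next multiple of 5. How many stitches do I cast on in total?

17 / 10 = 1.7 sts per cm.
15 × 1.7 = 25.50 sts.
Next multiple of 5: 30.

Cast on 30 stitches.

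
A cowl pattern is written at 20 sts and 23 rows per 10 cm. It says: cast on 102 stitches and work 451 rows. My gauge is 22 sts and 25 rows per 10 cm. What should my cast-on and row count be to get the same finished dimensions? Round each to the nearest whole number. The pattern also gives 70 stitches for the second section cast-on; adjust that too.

Cast on 112 stitches; work 490 rows; second section cast-on 77 stitches.

Stitches: 102 × 22/20 = 112.20 → 112.
Rows: 451 × 25/23 = 490.22 → 490.
second section cast-on: 70 × 22/20 = 77.00 → 77.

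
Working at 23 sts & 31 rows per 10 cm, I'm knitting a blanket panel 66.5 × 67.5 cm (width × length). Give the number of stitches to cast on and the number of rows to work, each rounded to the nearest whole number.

Stitch gauge = 23/10 = 2.3 sts/cm; 66.5 × 2.3 = 152.95 → 153 sts.
Row gauge = 31/10 = 3.1 rows/cm; 67.5 × 3.1 = 209.25 → 209 rows.

Cast on 153 stitches and work 209 rows.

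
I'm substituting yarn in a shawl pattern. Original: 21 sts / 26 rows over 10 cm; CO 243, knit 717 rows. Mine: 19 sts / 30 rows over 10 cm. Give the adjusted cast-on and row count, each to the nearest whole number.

Stitches: 243 × 19/21 = 219.86 → 220.
Rows: 717 × 30/26 = 827.31 → 827.

Cast on 220 stitches; work 827 rows.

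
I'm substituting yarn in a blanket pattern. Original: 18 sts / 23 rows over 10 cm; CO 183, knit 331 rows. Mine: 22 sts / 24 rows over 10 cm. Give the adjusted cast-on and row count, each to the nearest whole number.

Cast on 224 stitches; work 345 rows.

Stitches: 183 × 22/18 = 223.67 → 224.
Rows: 331 × 24/23 = 345.39 → 345.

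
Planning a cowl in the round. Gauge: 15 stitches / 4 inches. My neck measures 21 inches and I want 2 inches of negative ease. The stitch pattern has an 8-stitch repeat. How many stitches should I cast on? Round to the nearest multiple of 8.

Finished = 21 − 2 = 19 inches.
15 / 4 = 3.75 sts/in.
19 × 3.75 = 71.25 sts.
Nearest multiple of 8: 72.

Cast on 72 stitches.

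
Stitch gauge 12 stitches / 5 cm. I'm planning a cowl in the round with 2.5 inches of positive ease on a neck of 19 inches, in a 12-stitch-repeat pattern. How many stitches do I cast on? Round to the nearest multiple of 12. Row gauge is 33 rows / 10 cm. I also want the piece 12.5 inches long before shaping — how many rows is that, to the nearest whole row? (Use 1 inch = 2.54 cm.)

Cast on 132 stitches; work 105 rows.

Finished = 19 + 2.5 = 21.5 inches.
21.5 inches × 2.54 = 54.61 cm.
12/5 = 2.4 sts per cm; 54.61 × 2.4 = 131.06 sts.
Nearest multiple of 12 → 132.
12.5 inches = 31.75 cm; × 3.3 = 104.78 → 105 rows.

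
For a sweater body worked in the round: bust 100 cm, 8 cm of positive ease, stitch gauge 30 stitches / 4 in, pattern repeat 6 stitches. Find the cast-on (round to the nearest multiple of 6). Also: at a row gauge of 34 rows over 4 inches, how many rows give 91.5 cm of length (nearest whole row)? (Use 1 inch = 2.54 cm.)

Finished = 100 + 8 = 108 cm.
108 cm × 1/2.54 = 42.52 inches.
30/4 = 7.5 sts per in; 42.52 × 7.5 = 318.90 sts.
Nearest multiple of 6 → 318.
91.5 cm = 36.02 inches; × 8.5 = 306.20 → 306 rows.

Cast on 318 stitches; work 306 rows.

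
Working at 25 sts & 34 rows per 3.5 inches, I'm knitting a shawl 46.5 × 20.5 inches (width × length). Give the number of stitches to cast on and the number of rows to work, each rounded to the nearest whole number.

Cast on 332 stitches and work 199 rows.

Stitch gauge = 25/3.5 = 7.143 sts/in; 46.5 × 7.143 = 332.14 → 332 sts.
Row gauge = 34/3.5 = 9.714 rows/in; 20.5 × 9.714 = 199.14 → 199 rows.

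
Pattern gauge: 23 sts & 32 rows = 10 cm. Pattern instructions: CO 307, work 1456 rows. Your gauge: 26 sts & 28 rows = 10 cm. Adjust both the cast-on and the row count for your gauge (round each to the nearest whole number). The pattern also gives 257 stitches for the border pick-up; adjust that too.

Cast on 347 stitches; work 1274 rows; border pick-up 291 stitches.

Stitches: 307 × 26/23 = 347.04 → 347.
Rows: 1456 × 28/32 = 1274.00 → 1274.
border pick-up: 257 × 26/23 = 290.52 → 291.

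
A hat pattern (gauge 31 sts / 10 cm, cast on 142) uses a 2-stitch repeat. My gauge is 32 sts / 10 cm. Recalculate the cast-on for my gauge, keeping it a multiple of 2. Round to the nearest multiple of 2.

142 × 32 / 31 = 146.58.
Nearest multiple of 2: 146.

Cast on 146 stitches.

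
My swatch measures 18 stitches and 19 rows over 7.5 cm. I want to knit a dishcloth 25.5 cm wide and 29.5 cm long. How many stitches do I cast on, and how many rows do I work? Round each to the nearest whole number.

Cast on 61 stitches and work 75 rows.

Stitch gauge = 18/7.5 = 2.4 sts/cm; 25.5 × 2.4 = 61.20 → 61 sts.
Row gauge = 19/7.5 = 2.533 rows/cm; 29.5 × 2.533 = 74.73 → 75 rows.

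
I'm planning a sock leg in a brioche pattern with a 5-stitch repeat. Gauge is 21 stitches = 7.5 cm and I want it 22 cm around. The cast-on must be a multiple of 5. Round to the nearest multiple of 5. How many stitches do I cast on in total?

60 stitches.

21 / 7.5 = 2.8 sts per cm.
22 × 2.8 = 61.60 sts.
Nearest multiple of 5: 60.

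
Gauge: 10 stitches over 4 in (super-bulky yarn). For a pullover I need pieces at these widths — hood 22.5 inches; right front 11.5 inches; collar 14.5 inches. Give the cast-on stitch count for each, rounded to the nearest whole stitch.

hood 56; right front 29; collar 36.

Rate = 10/4 = 2.5 sts per in.
hood: 22.5 × 2.5 = 56.25 → 56.
right front: 11.5 × 2.5 = 28.75 → 29.
collar: 14.5 × 2.5 = 36.25 → 36.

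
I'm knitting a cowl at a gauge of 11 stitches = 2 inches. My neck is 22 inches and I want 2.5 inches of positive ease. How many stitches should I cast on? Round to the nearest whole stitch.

Finished = 22 + 2.5 = 24.5 in.
11 / 2 = 5.5 sts per inch.
24.50 × 5.5 = 134.75 sts.
→ 135 sts.

CO 135 sts.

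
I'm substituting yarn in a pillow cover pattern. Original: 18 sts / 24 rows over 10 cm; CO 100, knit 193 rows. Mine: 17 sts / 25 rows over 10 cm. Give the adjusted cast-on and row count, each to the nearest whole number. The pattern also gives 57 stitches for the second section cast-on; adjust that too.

Stitches: 100 × 17/18 = 94.44 → 94.
Rows: 193 × 25/24 = 201.04 → 201.
second section cast-on: 57 × 17/18 = 53.83 → 54.

Cast on 94 stitches; work 201 rows; second section cast-on 54 stitches.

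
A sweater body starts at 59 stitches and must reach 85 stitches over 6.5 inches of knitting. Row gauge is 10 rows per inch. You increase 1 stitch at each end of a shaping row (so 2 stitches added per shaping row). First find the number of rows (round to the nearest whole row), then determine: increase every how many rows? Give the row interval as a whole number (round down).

Rows = 6.5 × 10 = 65.0 → 65 rows.
Stitches to add: 26 → 13 shaping rows (at 2 st each).
65 / 13 = 5.00 → every 5 rows.

Increase every 5th row.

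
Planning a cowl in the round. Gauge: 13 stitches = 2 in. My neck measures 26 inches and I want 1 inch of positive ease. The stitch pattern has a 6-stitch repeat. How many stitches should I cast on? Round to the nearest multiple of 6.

Finished = 26 + 1 = 27 inches.
13 / 2 = 6.5 sts/in.
27 × 6.5 = 175.50 sts.
Nearest multiple of 6: 174.

174 stitches.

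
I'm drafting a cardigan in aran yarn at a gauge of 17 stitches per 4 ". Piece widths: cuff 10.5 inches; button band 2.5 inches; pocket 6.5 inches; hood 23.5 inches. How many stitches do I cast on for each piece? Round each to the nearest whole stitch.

cuff 45; button band 11; pocket 28; hood 100.

Rate = 17/4 = 4.25 sts per in.
cuff: 10.5 × 4.25 = 44.62 → 45.
button band: 2.5 × 4.25 = 10.62 → 11.
pocket: 6.5 × 4.25 = 27.62 → 28.
hood: 23.5 × 4.25 = 99.88 → 100.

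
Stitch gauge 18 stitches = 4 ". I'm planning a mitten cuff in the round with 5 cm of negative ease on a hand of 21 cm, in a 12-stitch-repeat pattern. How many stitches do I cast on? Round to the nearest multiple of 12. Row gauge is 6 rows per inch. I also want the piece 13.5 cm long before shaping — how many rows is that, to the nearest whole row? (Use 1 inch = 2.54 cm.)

Finished = 21 − 5 = 16 cm.
16 cm × 1/2.54 = 6.30 inches.
18/4 = 4.5 sts per in; 6.30 × 4.5 = 28.35 sts.
Nearest multiple of 12 → 24.
13.5 cm = 5.31 inches; × 6 = 31.89 → 32 rows.

Cast on 24 stitches; work 32 rows.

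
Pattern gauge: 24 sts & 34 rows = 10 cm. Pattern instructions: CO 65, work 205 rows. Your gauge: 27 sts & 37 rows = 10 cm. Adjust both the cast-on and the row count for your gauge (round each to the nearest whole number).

Cast on 73 stitches; work 223 rows.

Stitches: 65 × 27/24 = 73.12 → 73.
Rows: 205 × 37/34 = 223.09 → 223.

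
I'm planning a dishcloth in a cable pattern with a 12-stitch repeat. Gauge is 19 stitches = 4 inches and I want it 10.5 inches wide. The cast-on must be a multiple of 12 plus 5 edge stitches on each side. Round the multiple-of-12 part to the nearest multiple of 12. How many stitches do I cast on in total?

19 / 4 = 4.75 sts per inch.
10.5 × 4.75 = 49.88 sts.
Less 10 edge sts → 39.88 for the repeat.
Nearest multiple of 12: 36.
Add back 10 edge sts → 46.

CO 46 sts.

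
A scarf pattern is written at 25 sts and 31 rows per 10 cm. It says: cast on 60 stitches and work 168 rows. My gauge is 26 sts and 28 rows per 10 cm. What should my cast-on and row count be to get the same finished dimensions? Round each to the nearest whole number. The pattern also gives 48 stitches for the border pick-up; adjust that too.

Stitches: 60 × 26/25 = 62.40 → 62.
Rows: 168 × 28/31 = 151.74 → 152.
border pick-up: 48 × 26/25 = 49.92 → 50.

Cast on 62 stitches; work 152 rows; border pick-up 50 stitches.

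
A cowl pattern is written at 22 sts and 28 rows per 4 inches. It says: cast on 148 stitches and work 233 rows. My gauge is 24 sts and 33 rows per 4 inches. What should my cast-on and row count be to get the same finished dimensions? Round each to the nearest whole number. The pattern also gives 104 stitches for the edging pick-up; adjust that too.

Cast on 161 stitches; work 275 rows; edging pick-up 113 stitches.

Stitches: 148 × 24/22 = 161.45 → 161.
Rows: 233 × 33/28 = 274.61 → 275.
edging pick-up: 104 × 24/22 = 113.45 → 113.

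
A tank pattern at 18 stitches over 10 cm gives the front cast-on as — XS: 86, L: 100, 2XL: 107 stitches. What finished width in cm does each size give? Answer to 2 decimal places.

XS 47.78 cm; L 55.56 cm; 2XL 59.44 cm.

18/10 = 1.8 sts per cm.
XS: 86 / 1.8 = 47.778 → 47.78 cm.
L: 100 / 1.8 = 55.556 → 55.56 cm.
2XL: 107 / 1.8 = 59.444 → 59.44 cm.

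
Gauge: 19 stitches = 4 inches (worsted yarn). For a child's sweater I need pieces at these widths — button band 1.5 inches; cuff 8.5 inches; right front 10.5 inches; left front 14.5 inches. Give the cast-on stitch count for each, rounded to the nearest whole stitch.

button band 7; cuff 40; right front 50; left front 69.

Rate = 19/4 = 4.75 sts per in.
button band: 1.5 × 4.75 = 7.12 → 7.
cuff: 8.5 × 4.75 = 40.38 → 40.
right front: 10.5 × 4.75 = 49.88 → 50.
left front: 14.5 × 4.75 = 68.88 → 69.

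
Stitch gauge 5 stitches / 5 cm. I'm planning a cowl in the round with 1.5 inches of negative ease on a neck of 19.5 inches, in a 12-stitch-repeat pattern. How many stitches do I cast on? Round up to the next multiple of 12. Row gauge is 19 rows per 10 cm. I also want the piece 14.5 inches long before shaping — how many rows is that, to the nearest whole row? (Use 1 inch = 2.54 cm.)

Cast on 48 stitches; work 70 rows.

Finished = 19.5 − 1.5 = 18 inches.
18 inches × 2.54 = 45.72 cm.
5/5 = 1 sts per cm; 45.72 × 1 = 45.72 sts.
Next multiple of 12 → 48.
14.5 inches = 36.83 cm; × 1.9 = 69.98 → 70 rows.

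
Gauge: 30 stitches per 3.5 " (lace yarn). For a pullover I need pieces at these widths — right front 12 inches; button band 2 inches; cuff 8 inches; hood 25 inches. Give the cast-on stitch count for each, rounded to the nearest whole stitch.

Rate = 30/3.5 = 8.571 sts per in.
right front: 12 × 8.571 = 102.86 → 103.
button band: 2 × 8.571 = 17.14 → 17.
cuff: 8 × 8.571 = 68.57 → 69.
hood: 25 × 8.571 = 214.29 → 214.

right front 103; button band 17; cuff 69; hood 214.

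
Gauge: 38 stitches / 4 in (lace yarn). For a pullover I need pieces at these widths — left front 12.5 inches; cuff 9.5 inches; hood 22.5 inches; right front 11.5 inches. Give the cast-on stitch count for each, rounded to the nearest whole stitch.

Rate = 38/4 = 9.5 sts per in.
left front: 12.5 × 9.5 = 118.75 → 119.
cuff: 9.5 × 9.5 = 90.25 → 90.
hood: 22.5 × 9.5 = 213.75 → 214.
right front: 11.5 × 9.5 = 109.25 → 109.

left front 119; cuff 90; hood 214; right front 109.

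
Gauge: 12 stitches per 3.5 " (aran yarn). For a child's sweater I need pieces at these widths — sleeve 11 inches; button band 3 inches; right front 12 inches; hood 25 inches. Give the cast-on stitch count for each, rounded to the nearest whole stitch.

Rate = 12/3.5 = 3.429 sts per in.
sleeve: 11 × 3.429 = 37.71 → 38.
button band: 3 × 3.429 = 10.29 → 10.
right front: 12 × 3.429 = 41.14 → 41.
hood: 25 × 3.429 = 85.71 → 86.

sleeve 38; button band 10; right front 41; hood 86.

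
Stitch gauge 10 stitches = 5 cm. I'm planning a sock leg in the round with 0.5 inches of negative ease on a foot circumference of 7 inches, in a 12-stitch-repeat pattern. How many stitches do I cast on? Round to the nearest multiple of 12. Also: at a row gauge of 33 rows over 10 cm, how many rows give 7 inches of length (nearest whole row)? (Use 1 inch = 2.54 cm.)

Cast on 36 stitches; work 59 rows.

Finished = 7 − 0.5 = 6.5 inches.
6.5 inches × 2.54 = 16.51 cm.
10/5 = 2 sts per cm; 16.51 × 2 = 33.02 sts.
Nearest multiple of 12 → 36.
7 inches = 17.78 cm; × 3.3 = 58.67 → 59 rows.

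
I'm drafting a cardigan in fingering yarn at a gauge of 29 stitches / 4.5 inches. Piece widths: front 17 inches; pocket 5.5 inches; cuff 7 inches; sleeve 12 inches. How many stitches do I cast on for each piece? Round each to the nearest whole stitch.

front 110; pocket 35; cuff 45; sleeve 77.

Rate = 29/4.5 = 6.444 sts per in.
front: 17 × 6.444 = 109.56 → 110.
pocket: 5.5 × 6.444 = 35.44 → 35.
cuff: 7 × 6.444 = 45.11 → 45.
sleeve: 12 × 6.444 = 77.33 → 77.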